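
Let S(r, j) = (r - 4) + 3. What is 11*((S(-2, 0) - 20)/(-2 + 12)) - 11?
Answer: -363/10 ≈ -36.300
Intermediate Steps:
S(r, j) = -1 + r (S(r, j) = (-4 + r) + 3 = -1 + r)
11*((S(-2, 0) - 20)/(-2 + 12)) - 11 = 11*(((-1 - 2) - 20)/(-2 + 12)) - 11 = 11*((-3 - 20)/10) - 11 = 11*(-23*⅒) - 11 = 11*(-23/10) - 11 = -253/10 - 11 = -363/10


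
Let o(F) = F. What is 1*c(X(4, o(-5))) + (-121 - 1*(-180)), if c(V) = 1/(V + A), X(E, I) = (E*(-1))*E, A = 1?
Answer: 884/15 ≈ 58.933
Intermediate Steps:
X(E, I) = -E² (X(E, I) = (-E)*E = -E²)
c(V) = 1/(1 + V) (c(V) = 1/(V + 1) = 1/(1 + V))
1*c(X(4, o(-5))) + (-121 - 1*(-180)) = 1/(1 - 1*4²) + (-121 - 1*(-180)) = 1/(1 - 1*16) + (-121 + 180) = 1/(1 - 16) + 59 = 1/(-15) + 59 = 1*(-1/15) + 59 = -1/15 + 59 = 884/15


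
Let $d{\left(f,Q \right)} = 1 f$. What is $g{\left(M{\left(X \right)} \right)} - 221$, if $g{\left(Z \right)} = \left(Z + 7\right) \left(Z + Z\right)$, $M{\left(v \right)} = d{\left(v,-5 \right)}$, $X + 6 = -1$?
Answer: $-221$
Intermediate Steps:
$d{\left(f,Q \right)} = f$
$X = -7$ ($X = -6 - 1 = -7$)
$M{\left(v \right)} = v$
$g{\left(Z \right)} = 2 Z \left(7 + Z\right)$ ($g{\left(Z \right)} = \left(7 + Z\right) 2 Z = 2 Z \left(7 + Z\right)$)
$g{\left(M{\left(X \right)} \right)} - 221 = 2 \left(-7\right) \left(7 - 7\right) - 221 = 2 \left(-7\right) 0 - 221 = 0 - 221 = -221$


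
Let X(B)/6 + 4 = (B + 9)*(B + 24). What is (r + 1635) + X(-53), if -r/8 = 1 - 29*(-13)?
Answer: 6243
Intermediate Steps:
r = -3024 (r = -8*(1 - 29*(-13)) = -8*(1 + 377) = -8*378 = -3024)
X(B) = -24 + 6*(9 + B)*(24 + B) (X(B) = -24 + 6*((B + 9)*(B + 24)) = -24 + 6*((9 + B)*(24 + B)) = -24 + 6*(9 + B)*(24 + B))
(r + 1635) + X(-53) = (-3024 + 1635) + (1272 + 6*(-53)**2 + 198*(-53)) = -1389 + (1272 + 6*2809 - 10494) = -1389 + (1272 + 16854 - 10494) = -1389 + 7632 = 6243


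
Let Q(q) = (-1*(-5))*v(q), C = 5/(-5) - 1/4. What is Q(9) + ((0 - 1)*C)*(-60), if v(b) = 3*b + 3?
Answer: 75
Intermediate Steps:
C = -5/4 (C = 5*(-⅕) - 1*¼ = -1 - ¼ = -5/4 ≈ -1.2500)
v(b) = 3 + 3*b
Q(q) = 15 + 15*q (Q(q) = (-1*(-5))*(3 + 3*q) = 5*(3 + 3*q) = 15 + 15*q)
Q(9) + ((0 - 1)*C)*(-60) = (15 + 15*9) + ((0 - 1)*(-5/4))*(-60) = (15 + 135) - 1*(-5/4)*(-60) = 150 + (5/4)*(-60) = 150 - 75 = 75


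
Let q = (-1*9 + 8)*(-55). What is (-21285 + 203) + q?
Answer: -21027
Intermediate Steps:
q = 55 (q = (-9 + 8)*(-55) = -1*(-55) = 55)
(-21285 + 203) + q = (-21285 + 203) + 55 = -21082 + 55 = -21027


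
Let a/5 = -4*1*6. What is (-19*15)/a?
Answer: 19/8 ≈ 2.3750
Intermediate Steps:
a = -120 (a = 5*(-4*1*6) = 5*(-4*6) = 5*(-24) = -120)
(-19*15)/a = -19*15/(-120) = -285*(-1/120) = 19/8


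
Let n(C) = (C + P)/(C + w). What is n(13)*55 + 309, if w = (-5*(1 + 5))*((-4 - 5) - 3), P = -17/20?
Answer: 463701/1492 ≈ 310.79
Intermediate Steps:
P = -17/20 (P = -17*1/20 = -17/20 ≈ -0.85000)
w = 360 (w = (-5*6)*(-9 - 3) = -30*(-12) = 360)
n(C) = (-17/20 + C)/(360 + C) (n(C) = (C - 17/20)/(C + 360) = (-17/20 + C)/(360 + C))
n(13)*55 + 309 = ((-17/20 + 13)/(360 + 13))*55 + 309 = ((243/20)/373)*55 + 309 = ((1/373)*(243/20))*55 + 309 = (243/7460)*55 + 309 = 2673/1492 + 309 = 463701/1492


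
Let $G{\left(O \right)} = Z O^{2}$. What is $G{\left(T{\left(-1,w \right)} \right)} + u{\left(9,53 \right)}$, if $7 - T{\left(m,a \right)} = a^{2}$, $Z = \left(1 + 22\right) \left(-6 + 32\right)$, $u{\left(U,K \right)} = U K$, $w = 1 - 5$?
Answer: $48915$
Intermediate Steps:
$w = -4$ ($w = 1 - 5 = -4$)
$u{\left(U,K \right)} = K U$
$Z = 598$ ($Z = 23 \cdot 26 = 598$)
$T{\left(m,a \right)} = 7 - a^{2}$
$G{\left(O \right)} = 598 O^{2}$
$G{\left(T{\left(-1,w \right)} \right)} + u{\left(9,53 \right)} = 598 \left(7 - \left(-4\right)^{2}\right)^{2} + 53 \cdot 9 = 598 \left(7 - 16\right)^{2} + 477 = 598 \left(-9\right)^{2} + 477 = 598 \cdot 81 + 477 = 48438 + 477 = 48915$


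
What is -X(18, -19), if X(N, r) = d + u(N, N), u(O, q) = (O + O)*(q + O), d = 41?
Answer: -1337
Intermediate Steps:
u(O, q) = 2*O*(O + q) (u(O, q) = (2*O)*(O + q) = 2*O*(O + q))
X(N, r) = 41 + 4*N² (X(N, r) = 41 + 2*N*(N + N) = 41 + 2*N*(2*N) = 41 + 4*N²)
-X(18, -19) = -(41 + 4*18²) = -(41 + 4*324) = -(41 + 1296) = -1*1337 = -1337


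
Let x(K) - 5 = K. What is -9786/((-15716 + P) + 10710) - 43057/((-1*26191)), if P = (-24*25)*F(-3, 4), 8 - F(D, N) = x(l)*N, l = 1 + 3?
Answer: 125754566/154448327 ≈ 0.81422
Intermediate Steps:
l = 4
x(K) = 5 + K
F(D, N) = 8 - 9*N (F(D, N) = 8 - (5 + 4)*N = 8 - 9*N)
P = 16800 (P = (-24*25)*(8 - 9*4) = -600*(8 - 36) = -600*(-28) = 16800)
-9786/((-15716 + P) + 10710) - 43057/((-1*26191)) = -9786/((-15716 + 16800) + 10710) - 43057/((-1*26191)) = -9786/(1084 + 10710) - 43057/(-26191) = -9786/11794 - 43057*(-1/26191) = -9786*1/11794 + 43057/26191 = -4893/5897 + 43057/26191 = 125754566/154448327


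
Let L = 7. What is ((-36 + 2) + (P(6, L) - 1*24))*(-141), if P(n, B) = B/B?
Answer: 8037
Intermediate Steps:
P(n, B) = 1
((-36 + 2) + (P(6, L) - 1*24))*(-141) = ((-36 + 2) + (1 - 1*24))*(-141) = (-34 + (1 - 24))*(-141) = (-34 - 23)*(-141) = -57*(-141) = 8037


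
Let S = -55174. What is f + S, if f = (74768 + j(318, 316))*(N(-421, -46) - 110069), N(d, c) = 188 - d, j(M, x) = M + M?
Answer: -8253777014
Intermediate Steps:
j(M, x) = 2*M
f = -8253721840 (f = (74768 + 2*318)*((188 - 1*(-421)) - 110069) = (74768 + 636)*((188 + 421) - 110069) = 75404*(609 - 110069) = 75404*(-109460) = -8253721840)
f + S = -8253721840 - 55174 = -8253777014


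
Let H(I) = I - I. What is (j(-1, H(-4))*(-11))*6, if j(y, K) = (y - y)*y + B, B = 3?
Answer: -198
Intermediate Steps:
H(I) = 0
j(y, K) = 3 (j(y, K) = (y - y)*y + 3 = 0*y + 3 = 0 + 3 = 3)
(j(-1, H(-4))*(-11))*6 = (3*(-11))*6 = -33*6 = -198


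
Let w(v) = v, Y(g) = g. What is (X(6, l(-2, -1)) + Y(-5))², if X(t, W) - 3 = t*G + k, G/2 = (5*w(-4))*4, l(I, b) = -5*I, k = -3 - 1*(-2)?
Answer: 927369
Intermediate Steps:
k = -1 (k = -3 + 2 = -1)
G = -160 (G = 2*((5*(-4))*4) = 2*(-20*4) = 2*(-80) = -160)
X(t, W) = 2 - 160*t (X(t, W) = 3 + (t*(-160) - 1) = 3 + (-160*t - 1) = 3 + (-1 - 160*t) = 2 - 160*t)
(X(6, l(-2, -1)) + Y(-5))² = ((2 - 160*6) - 5)² = ((2 - 960) - 5)² = (-958 - 5)² = (-963)² = 927369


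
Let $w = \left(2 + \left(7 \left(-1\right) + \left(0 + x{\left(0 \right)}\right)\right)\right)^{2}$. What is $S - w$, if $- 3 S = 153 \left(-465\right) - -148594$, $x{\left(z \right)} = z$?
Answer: $- \frac{77524}{3} \approx -25841.0$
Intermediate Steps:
$S = - \frac{77449}{3}$ ($S = - \frac{153 \left(-465\right) - -148594}{3} = - \frac{-71145 + 148594}{3} = \left(- \frac{1}{3}\right) 77449 = - \frac{77449}{3} \approx -25816.0$)
$w = 25$ ($w = \left(2 + \left(7 \left(-1\right) + \left(0 + 0\right)\right)\right)^{2} = \left(2 + \left(-7 + 0\right)\right)^{2} = \left(2 - 7\right)^{2} = \left(-5\right)^{2} = 25$)
$S - w = - \frac{77449}{3} - 25 = - \frac{77524}{3}$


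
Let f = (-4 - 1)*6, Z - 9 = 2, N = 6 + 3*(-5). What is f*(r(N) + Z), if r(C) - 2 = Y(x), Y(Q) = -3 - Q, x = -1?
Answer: -330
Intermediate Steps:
N = -9 (N = 6 - 15 = -9)
r(C) = 0 (r(C) = 2 + (-3 - 1*(-1)) = 2 + (-3 + 1) = 2 - 2 = 0)
Z = 11 (Z = 9 + 2 = 11)
f = -30 (f = -5*6 = -30)
f*(r(N) + Z) = -30*(0 + 11) = -30*11 = -330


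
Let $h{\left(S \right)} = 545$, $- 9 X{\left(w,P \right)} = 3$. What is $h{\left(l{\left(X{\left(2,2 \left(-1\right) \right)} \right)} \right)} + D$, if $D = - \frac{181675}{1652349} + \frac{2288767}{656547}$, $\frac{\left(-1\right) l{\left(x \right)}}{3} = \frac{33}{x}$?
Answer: $\frac{198300989396531}{361614926301} \approx 548.38$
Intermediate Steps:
$X{\left(w,P \right)} = - \frac{1}{3}$ ($X{\left(w,P \right)} = \left(- \frac{1}{9}\right) 3 = - \frac{1}{3}$)
$l{\left(x \right)} = - \frac{99}{x}$ ($l{\left(x \right)} = - 3 \frac{33}{x} = - \frac{99}{x}$)
$D = \frac{1220854562486}{361614926301}$ ($D = \left(-181675\right) \frac{1}{1652349} + 2288767 \cdot \frac{1}{656547} = - \frac{181675}{1652349} + \frac{2288767}{656547} = \frac{1220854562486}{361614926301} \approx 3.3761$)
$h{\left(l{\left(X{\left(2,2 \left(-1\right) \right)} \right)} \right)} + D = 545 + \frac{1220854562486}{361614926301} = \frac{198300989396531}{361614926301}$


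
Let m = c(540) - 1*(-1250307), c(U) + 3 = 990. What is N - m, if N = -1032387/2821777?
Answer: -3530873661825/2821777 ≈ -1.2513e+6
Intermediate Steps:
c(U) = 987 (c(U) = -3 + 990 = 987)
N = -1032387/2821777 (N = -1032387*1/2821777 = -1032387/2821777 ≈ -0.36586)
m = 1251294 (m = 987 - 1*(-1250307) = 987 + 1250307 = 1251294)
N - m = -1032387/2821777 - 1*1251294 = -1032387/2821777 - 1251294 = -3530873661825/2821777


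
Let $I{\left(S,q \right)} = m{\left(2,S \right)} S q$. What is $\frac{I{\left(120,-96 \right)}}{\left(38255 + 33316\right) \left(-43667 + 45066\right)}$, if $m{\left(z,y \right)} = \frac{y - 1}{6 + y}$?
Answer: $- \frac{10880}{100127829} \approx -0.00010866$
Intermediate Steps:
$m{\left(z,y \right)} = \frac{-1 + y}{6 + y}$
$I{\left(S,q \right)} = \frac{S q \left(-1 + S\right)}{6 + S}$ ($I{\left(S,q \right)} = \frac{-1 + S}{6 + S} S q = \frac{S \left(-1 + S\right)}{6 + S} q = \frac{S q \left(-1 + S\right)}{6 + S}$)
$\frac{I{\left(120,-96 \right)}}{\left(38255 + 33316\right) \left(-43667 + 45066\right)} = \frac{120 \left(-96\right) \frac{1}{6 + 120} \left(-1 + 120\right)}{\left(38255 + 33316\right) \left(-43667 + 45066\right)} = \frac{120 \left(-96\right) \frac{1}{126} \cdot 119}{71571 \cdot 1399} = \frac{120 \left(-96\right) \frac{1}{126} \cdot 119}{100127829} = \left(-10880\right) \frac{1}{100127829} = - \frac{10880}{100127829}$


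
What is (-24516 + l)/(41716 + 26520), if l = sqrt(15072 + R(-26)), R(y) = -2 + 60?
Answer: -6129/17059 + sqrt(15130)/68236 ≈ -0.35748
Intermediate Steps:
R(y) = 58
l = sqrt(15130) (l = sqrt(15072 + 58) = sqrt(15130) ≈ 123.00)
(-24516 + l)/(41716 + 26520) = (-24516 + sqrt(15130))/(41716 + 26520) = (-24516 + sqrt(15130))/68236 = (-24516 + sqrt(15130))*(1/68236) = -6129/17059 + sqrt(15130)/68236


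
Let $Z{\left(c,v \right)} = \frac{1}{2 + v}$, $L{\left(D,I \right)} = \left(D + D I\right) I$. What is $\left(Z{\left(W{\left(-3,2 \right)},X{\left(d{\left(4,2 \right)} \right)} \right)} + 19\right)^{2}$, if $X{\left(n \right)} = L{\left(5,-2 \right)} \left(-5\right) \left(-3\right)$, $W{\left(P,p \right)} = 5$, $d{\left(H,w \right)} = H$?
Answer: $\frac{8346321}{23104} \approx 361.25$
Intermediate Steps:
$L{\left(D,I \right)} = I \left(D + D I\right)$
$X{\left(n \right)} = 150$ ($X{\left(n \right)} = 5 \left(-2\right) \left(1 - 2\right) \left(-5\right) \left(-3\right) = 5 \left(-2\right) \left(-1\right) \left(-5\right) \left(-3\right) = 10 \left(-5\right) \left(-3\right) = \left(-50\right) \left(-3\right) = 150$)
$\left(Z{\left(W{\left(-3,2 \right)},X{\left(d{\left(4,2 \right)} \right)} \right)} + 19\right)^{2} = \left(\frac{1}{2 + 150} + 19\right)^{2} = \left(\frac{1}{152} + 19\right)^{2} = \left(\frac{2889}{152}\right)^{2} = \frac{8346321}{23104}$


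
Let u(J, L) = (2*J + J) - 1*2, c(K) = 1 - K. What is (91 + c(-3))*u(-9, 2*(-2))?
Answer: -2755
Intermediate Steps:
u(J, L) = -2 + 3*J (u(J, L) = 3*J - 2 = -2 + 3*J)
(91 + c(-3))*u(-9, 2*(-2)) = (91 + (1 - 1*(-3)))*(-2 + 3*(-9)) = (91 + (1 + 3))*(-2 - 27) = (91 + 4)*(-29) = 95*(-29) = -2755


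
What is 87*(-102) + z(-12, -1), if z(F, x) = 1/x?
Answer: -8875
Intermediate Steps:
87*(-102) + z(-12, -1) = 87*(-102) + 1/(-1) = -8874 - 1 = -8875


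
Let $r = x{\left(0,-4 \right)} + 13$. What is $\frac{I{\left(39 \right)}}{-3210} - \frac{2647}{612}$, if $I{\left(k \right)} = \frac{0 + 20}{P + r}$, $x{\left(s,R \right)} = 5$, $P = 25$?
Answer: $- \frac{12179255}{2815812} \approx -4.3253$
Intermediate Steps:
$r = 18$ ($r = 5 + 13 = 18$)
$I{\left(k \right)} = \frac{20}{43}$ ($I{\left(k \right)} = \frac{0 + 20}{25 + 18} = \frac{20}{43}$)
$\frac{I{\left(39 \right)}}{-3210} - \frac{2647}{612} = \frac{20}{43 \left(-3210\right)} - \frac{2647}{612} = \frac{20}{43} \left(- \frac{1}{3210}\right) - \frac{2647}{612} = - \frac{2}{13803} - \frac{2647}{612} = - \frac{12179255}{2815812}$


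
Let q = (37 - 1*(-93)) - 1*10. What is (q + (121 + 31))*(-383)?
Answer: -104176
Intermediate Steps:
q = 120 (q = (37 + 93) - 10 = 130 - 10 = 120)
(q + (121 + 31))*(-383) = (120 + (121 + 31))*(-383) = (120 + 152)*(-383) = 272*(-383) = -104176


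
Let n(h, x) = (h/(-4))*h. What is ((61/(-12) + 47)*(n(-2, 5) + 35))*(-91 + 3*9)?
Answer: -273632/3 ≈ -91211.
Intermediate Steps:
n(h, x) = -h**2/4 (n(h, x) = (h*(-1/4))*h = (-h/4)*h = -h**2/4)
((61/(-12) + 47)*(n(-2, 5) + 35))*(-91 + 3*9) = ((61/(-12) + 47)*(-1/4*(-2)**2 + 35))*(-91 + 3*9) = ((61*(-1/12) + 47)*(-1/4*4 + 35))*(-91 + 27) = ((-61/12 + 47)*(-1 + 35))*(-64) = ((503/12)*34)*(-64) = (8551/6)*(-64) = -273632/3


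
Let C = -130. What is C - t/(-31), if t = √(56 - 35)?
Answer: -130 + √21/31 ≈ -129.85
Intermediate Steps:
t = √21 ≈ 4.5826
C - t/(-31) = -130 - √21/(-31) = -130 - √21*(-1)/31 = -130 - (-1)*√21/31 = -130 + √21/31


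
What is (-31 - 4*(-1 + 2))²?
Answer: 1225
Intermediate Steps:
(-31 - 4*(-1 + 2))² = (-31 - 4*1)² = (-31 - 4)² = (-35)² = 1225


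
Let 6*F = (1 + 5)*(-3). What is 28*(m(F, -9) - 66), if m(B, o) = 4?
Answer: -1736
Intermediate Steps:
F = -3 (F = ((1 + 5)*(-3))/6 = (6*(-3))/6 = (1/6)*(-18) = -3)
28*(m(F, -9) - 66) = 28*(4 - 66) = 28*(-62) = -1736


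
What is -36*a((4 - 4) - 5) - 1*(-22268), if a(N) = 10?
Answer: 21908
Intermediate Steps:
-36*a((4 - 4) - 5) - 1*(-22268) = -36*10 - 1*(-22268) = -360 + 22268 = 21908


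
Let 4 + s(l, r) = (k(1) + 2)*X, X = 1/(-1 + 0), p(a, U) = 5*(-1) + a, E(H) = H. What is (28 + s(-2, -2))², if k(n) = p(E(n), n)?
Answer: 676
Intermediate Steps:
p(a, U) = -5 + a
k(n) = -5 + n
X = -1 (X = 1/(-1) = -1)
s(l, r) = -2 (s(l, r) = -4 + ((-5 + 1) + 2)*(-1) = -4 + (-4 + 2)*(-1) = -4 - 2*(-1) = -4 + 2 = -2)
(28 + s(-2, -2))² = (28 - 2)² = 26² = 676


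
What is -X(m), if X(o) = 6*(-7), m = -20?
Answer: 42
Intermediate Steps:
X(o) = -42
-X(m) = -1*(-42) = 42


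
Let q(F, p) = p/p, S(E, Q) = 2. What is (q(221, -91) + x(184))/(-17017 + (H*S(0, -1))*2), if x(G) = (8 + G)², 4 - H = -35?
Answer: -36865/16861 ≈ -2.1864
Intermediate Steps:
H = 39 (H = 4 - 1*(-35) = 4 + 35 = 39)
q(F, p) = 1
(q(221, -91) + x(184))/(-17017 + (H*S(0, -1))*2) = (1 + (8 + 184)²)/(-17017 + (39*2)*2) = (1 + 192²)/(-17017 + 78*2) = (1 + 36864)/(-17017 + 156) = 36865/(-16861) = 36865*(-1/16861) = -36865/16861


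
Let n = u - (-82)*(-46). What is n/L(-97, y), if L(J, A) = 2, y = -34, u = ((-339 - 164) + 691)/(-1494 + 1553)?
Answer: -111180/59 ≈ -1884.4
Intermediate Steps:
u = 188/59 (u = (-503 + 691)/59 = 188*(1/59) = 188/59 ≈ 3.1864)
n = -222360/59 (n = 188/59 - (-82)*(-46) = 188/59 - 1*3772 = 188/59 - 3772 = -222360/59 ≈ -3768.8)
n/L(-97, y) = -222360/59/2 = -222360/59*½ = -111180/59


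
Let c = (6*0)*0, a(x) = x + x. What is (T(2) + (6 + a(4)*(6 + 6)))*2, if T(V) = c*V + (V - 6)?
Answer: 196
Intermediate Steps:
a(x) = 2*x
c = 0 (c = 0*0 = 0)
T(V) = -6 + V (T(V) = 0*V + (V - 6) = 0 + (-6 + V) = -6 + V)
(T(2) + (6 + a(4)*(6 + 6)))*2 = ((-6 + 2) + (6 + (2*4)*(6 + 6)))*2 = (-4 + (6 + 8*12))*2 = (-4 + (6 + 96))*2 = (-4 + 102)*2 = 98*2 = 196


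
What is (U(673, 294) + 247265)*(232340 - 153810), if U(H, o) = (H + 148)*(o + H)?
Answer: 81763237160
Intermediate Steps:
U(H, o) = (148 + H)*(H + o)
(U(673, 294) + 247265)*(232340 - 153810) = ((673**2 + 148*673 + 148*294 + 673*294) + 247265)*(232340 - 153810) = ((452929 + 99604 + 43512 + 197862) + 247265)*78530 = (793907 + 247265)*78530 = 1041172*78530 = 81763237160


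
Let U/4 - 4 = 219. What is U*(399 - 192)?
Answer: 184644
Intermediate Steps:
U = 892 (U = 16 + 4*219 = 16 + 876 = 892)
U*(399 - 192) = 892*(399 - 192) = 892*207 = 184644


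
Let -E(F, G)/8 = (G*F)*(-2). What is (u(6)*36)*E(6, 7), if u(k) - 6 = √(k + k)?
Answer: 145152 + 48384*√3 ≈ 2.2896e+5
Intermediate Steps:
E(F, G) = 16*F*G (E(F, G) = -8*G*F*(-2) = -8*F*G*(-2) = -(-16)*F*G = 16*F*G)
u(k) = 6 + √2*√k (u(k) = 6 + √(k + k) = 6 + √(2*k) = 6 + √2*√k)
(u(6)*36)*E(6, 7) = ((6 + √2*√6)*36)*(16*6*7) = ((6 + 2*√3)*36)*672 = (216 + 72*√3)*672 = 145152 + 48384*√3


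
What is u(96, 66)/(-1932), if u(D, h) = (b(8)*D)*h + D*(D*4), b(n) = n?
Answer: -7296/161 ≈ -45.317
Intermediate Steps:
u(D, h) = 4*D² + 8*D*h (u(D, h) = (8*D)*h + D*(D*4) = 8*D*h + D*(4*D) = 8*D*h + 4*D² = 4*D² + 8*D*h)
u(96, 66)/(-1932) = (4*96*(96 + 2*66))/(-1932) = (4*96*(96 + 132))*(-1/1932) = (4*96*228)*(-1/1932) = 87552*(-1/1932) = -7296/161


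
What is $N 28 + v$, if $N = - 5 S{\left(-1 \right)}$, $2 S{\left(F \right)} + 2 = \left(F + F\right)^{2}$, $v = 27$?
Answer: $-113$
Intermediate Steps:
$S{\left(F \right)} = -1 + 2 F^{2}$ ($S{\left(F \right)} = -1 + \frac{\left(F + F\right)^{2}}{2} = -1 + \frac{\left(2 F\right)^{2}}{2} = -1 + \frac{4 F^{2}}{2} = -1 + 2 F^{2}$)
$N = -5$ ($N = - 5 \left(-1 + 2 \left(-1\right)^{2}\right) = - 5 \left(-1 + 2 \cdot 1\right) = - 5 \left(-1 + 2\right) = \left(-5\right) 1 = -5$)
$N 28 + v = \left(-5\right) 28 + 27 = -140 + 27 = -113$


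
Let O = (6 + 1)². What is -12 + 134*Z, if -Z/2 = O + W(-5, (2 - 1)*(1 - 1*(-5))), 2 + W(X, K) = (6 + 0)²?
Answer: -22256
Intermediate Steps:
W(X, K) = 34 (W(X, K) = -2 + (6 + 0)² = -2 + 6² = -2 + 36 = 34)
O = 49 (O = 7² = 49)
Z = -166 (Z = -2*(49 + 34) = -2*83 = -166)
-12 + 134*Z = -12 + 134*(-166) = -12 - 22244 = -22256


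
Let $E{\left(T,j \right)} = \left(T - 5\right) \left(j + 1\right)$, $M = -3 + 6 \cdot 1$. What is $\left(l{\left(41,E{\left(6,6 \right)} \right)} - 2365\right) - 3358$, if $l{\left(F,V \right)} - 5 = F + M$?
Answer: $-5674$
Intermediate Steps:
$M = 3$ ($M = -3 + 6 = 3$)
$E{\left(T,j \right)} = \left(1 + j\right) \left(-5 + T\right)$ ($E{\left(T,j \right)} = \left(-5 + T\right) \left(1 + j\right) = \left(1 + j\right) \left(-5 + T\right)$)
$l{\left(F,V \right)} = 8 + F$ ($l{\left(F,V \right)} = 5 + \left(F + 3\right) = 5 + \left(3 + F\right) = 8 + F$)
$\left(l{\left(41,E{\left(6,6 \right)} \right)} - 2365\right) - 3358 = \left(\left(8 + 41\right) - 2365\right) - 3358 = \left(49 - 2365\right) - 3358 = -2316 - 3358 = -5674$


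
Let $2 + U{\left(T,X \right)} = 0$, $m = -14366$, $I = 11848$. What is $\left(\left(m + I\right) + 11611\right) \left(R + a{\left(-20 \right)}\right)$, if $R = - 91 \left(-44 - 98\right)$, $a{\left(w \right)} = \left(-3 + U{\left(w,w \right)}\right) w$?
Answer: $118409046$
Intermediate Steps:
$U{\left(T,X \right)} = -2$ ($U{\left(T,X \right)} = -2 + 0 = -2$)
$a{\left(w \right)} = - 5 w$ ($a{\left(w \right)} = \left(-3 - 2\right) w = - 5 w$)
$R = 12922$ ($R = \left(-91\right) \left(-142\right) = 12922$)
$\left(\left(m + I\right) + 11611\right) \left(R + a{\left(-20 \right)}\right) = \left(\left(-14366 + 11848\right) + 11611\right) \left(12922 - -100\right) = \left(-2518 + 11611\right) \left(12922 + 100\right) = 9093 \cdot 13022 = 118409046$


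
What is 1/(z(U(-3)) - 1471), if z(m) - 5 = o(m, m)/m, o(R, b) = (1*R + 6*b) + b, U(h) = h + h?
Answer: -1/1458 ≈ -0.00068587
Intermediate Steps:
U(h) = 2*h
o(R, b) = R + 7*b (o(R, b) = (R + 6*b) + b = R + 7*b)
z(m) = 13 (z(m) = 5 + (m + 7*m)/m = 5 + (8*m)/m = 5 + 8 = 13)
1/(z(U(-3)) - 1471) = 1/(13 - 1471) = 1/(-1458) = -1/1458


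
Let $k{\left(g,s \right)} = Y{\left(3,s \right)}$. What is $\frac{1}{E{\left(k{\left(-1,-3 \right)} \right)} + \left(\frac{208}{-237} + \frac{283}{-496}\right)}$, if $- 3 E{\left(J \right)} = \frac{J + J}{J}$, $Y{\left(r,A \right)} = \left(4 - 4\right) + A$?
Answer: $- \frac{39184}{82869} \approx -0.47284$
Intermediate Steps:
$Y{\left(r,A \right)} = A$ ($Y{\left(r,A \right)} = 0 + A = A$)
$k{\left(g,s \right)} = s$
$E{\left(J \right)} = - \frac{2}{3}$ ($E{\left(J \right)} = - \frac{\left(J + J\right) \frac{1}{J}}{3} = - \frac{2 J \frac{1}{J}}{3} = \left(- \frac{1}{3}\right) 2 = - \frac{2}{3}$)
$\frac{1}{E{\left(k{\left(-1,-3 \right)} \right)} + \left(\frac{208}{-237} + \frac{283}{-496}\right)} = \frac{1}{- \frac{2}{3} + \left(\frac{208}{-237} + \frac{283}{-496}\right)} = \frac{1}{- \frac{2}{3} + \left(208 \left(- \frac{1}{237}\right) + 283 \left(- \frac{1}{496}\right)\right)} = \frac{1}{- \frac{2}{3} - \frac{170239}{117552}} = \frac{1}{- \frac{82869}{39184}} = - \frac{39184}{82869}$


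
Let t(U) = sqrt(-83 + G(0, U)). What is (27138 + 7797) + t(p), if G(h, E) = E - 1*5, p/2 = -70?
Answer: 34935 + 2*I*sqrt(57) ≈ 34935.0 + 15.1*I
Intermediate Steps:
p = -140 (p = 2*(-70) = -140)
G(h, E) = -5 + E (G(h, E) = E - 5 = -5 + E)
t(U) = sqrt(-88 + U) (t(U) = sqrt(-83 + (-5 + U)) = sqrt(-88 + U))
(27138 + 7797) + t(p) = (27138 + 7797) + sqrt(-88 - 140) = 34935 + sqrt(-228) = 34935 + 2*I*sqrt(57)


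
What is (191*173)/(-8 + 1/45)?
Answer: -1486935/359 ≈ -4141.9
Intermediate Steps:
(191*173)/(-8 + 1/45) = 33043/(-8 + 1/45) = 33043/(-359/45) = 33043*(-45/359) = -1486935/359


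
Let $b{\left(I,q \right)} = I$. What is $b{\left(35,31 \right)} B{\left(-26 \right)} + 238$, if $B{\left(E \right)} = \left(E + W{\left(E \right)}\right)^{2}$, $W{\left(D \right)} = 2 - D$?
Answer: $378$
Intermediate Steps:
$B{\left(E \right)} = 4$ ($B{\left(E \right)} = \left(E - \left(-2 + E\right)\right)^{2} = 2^{2} = 4$)
$b{\left(35,31 \right)} B{\left(-26 \right)} + 238 = 35 \cdot 4 + 238 = 140 + 238 = 378$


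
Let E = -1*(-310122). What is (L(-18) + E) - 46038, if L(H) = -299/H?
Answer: 4753811/18 ≈ 2.6410e+5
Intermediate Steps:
E = 310122
(L(-18) + E) - 46038 = (-299/(-18) + 310122) - 46038 = (-299*(-1/18) + 310122) - 46038 = (299/18 + 310122) - 46038 = 5582495/18 - 46038 = 4753811/18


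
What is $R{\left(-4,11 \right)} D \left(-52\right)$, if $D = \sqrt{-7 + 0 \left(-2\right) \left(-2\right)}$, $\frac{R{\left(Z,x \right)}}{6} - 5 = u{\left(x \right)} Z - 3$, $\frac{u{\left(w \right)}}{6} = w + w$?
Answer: $164112 i \sqrt{7} \approx 4.342 \cdot 10^{5} i$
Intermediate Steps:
$u{\left(w \right)} = 12 w$ ($u{\left(w \right)} = 6 \left(w + w\right) = 6 \cdot 2 w = 12 w$)
$R{\left(Z,x \right)} = 12 + 72 Z x$ ($R{\left(Z,x \right)} = 30 + 6 \left(12 x Z - 3\right) = 30 + 6 \left(12 Z x - 3\right) = 30 + 6 \left(-3 + 12 Z x\right) = 30 + \left(-18 + 72 Z x\right) = 12 + 72 Z x$)
$D = i \sqrt{7}$ ($D = \sqrt{-7 + 0 \left(-2\right)} = \sqrt{-7 + 0} = \sqrt{-7} = i \sqrt{7} \approx 2.6458 i$)
$R{\left(-4,11 \right)} D \left(-52\right) = \left(12 + 72 \left(-4\right) 11\right) i \sqrt{7} \left(-52\right) = \left(12 - 3168\right) i \sqrt{7} \left(-52\right) = - 3156 i \sqrt{7} \left(-52\right) = 164112 i \sqrt{7}$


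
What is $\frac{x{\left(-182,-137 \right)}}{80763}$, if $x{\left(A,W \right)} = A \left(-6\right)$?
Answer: $\frac{364}{26921} \approx 0.013521$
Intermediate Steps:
$x{\left(A,W \right)} = - 6 A$
$\frac{x{\left(-182,-137 \right)}}{80763} = \frac{\left(-6\right) \left(-182\right)}{80763} = 1092 \cdot \frac{1}{80763} = \frac{364}{26921}$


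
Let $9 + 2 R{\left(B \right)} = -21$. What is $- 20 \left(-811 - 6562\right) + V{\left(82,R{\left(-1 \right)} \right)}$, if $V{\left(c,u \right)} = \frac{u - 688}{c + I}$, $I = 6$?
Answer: $\frac{12975777}{88} \approx 1.4745 \cdot 10^{5}$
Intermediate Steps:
$R{\left(B \right)} = -15$ ($R{\left(B \right)} = - \frac{9}{2} + \frac{1}{2} \left(-21\right) = - \frac{9}{2} - \frac{21}{2} = -15$)
$V{\left(c,u \right)} = \frac{-688 + u}{6 + c}$ ($V{\left(c,u \right)} = \frac{u - 688}{c + 6} = \frac{-688 + u}{6 + c}$)
$- 20 \left(-811 - 6562\right) + V{\left(82,R{\left(-1 \right)} \right)} = - 20 \left(-811 - 6562\right) + \frac{-688 - 15}{6 + 82} = - 20 \left(-811 - 6562\right) + \frac{1}{88} \left(-703\right) = \left(-20\right) \left(-7373\right) + \frac{1}{88} \left(-703\right) = 147460 - \frac{703}{88} = \frac{12975777}{88}$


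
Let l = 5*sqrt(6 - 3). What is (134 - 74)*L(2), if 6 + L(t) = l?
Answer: -360 + 300*sqrt(3) ≈ 159.62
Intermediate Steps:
l = 5*sqrt(3) ≈ 8.6602
L(t) = -6 + 5*sqrt(3)
(134 - 74)*L(2) = (134 - 74)*(-6 + 5*sqrt(3)) = 60*(-6 + 5*sqrt(3)) = -360 + 300*sqrt(3)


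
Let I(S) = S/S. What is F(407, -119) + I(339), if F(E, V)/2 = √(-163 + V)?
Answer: 1 + 2*I*√282 ≈ 1.0 + 33.586*I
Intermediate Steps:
F(E, V) = 2*√(-163 + V)
I(S) = 1
F(407, -119) + I(339) = 2*√(-163 - 119) + 1 = 2*√(-282) + 1 = 2*(I*√282) + 1 = 2*I*√282 + 1 = 1 + 2*I*√282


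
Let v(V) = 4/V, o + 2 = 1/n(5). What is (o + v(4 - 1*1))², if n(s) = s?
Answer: 49/225 ≈ 0.21778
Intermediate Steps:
o = -9/5 (o = -2 + 1/5 = -2 + ⅕ = -9/5 ≈ -1.8000)
(o + v(4 - 1*1))² = (-9/5 + 4/(4 - 1*1))² = (-9/5 + 4/(4 - 1))² = (-9/5 + 4/3)² = (-7/15)² = 49/225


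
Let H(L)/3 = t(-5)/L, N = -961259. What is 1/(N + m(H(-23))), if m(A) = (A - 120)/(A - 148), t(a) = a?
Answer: -3389/3257704006 ≈ -1.0403e-6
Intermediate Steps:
H(L) = -15/L (H(L) = 3*(-5/L) = -15/L)
m(A) = (-120 + A)/(-148 + A)
1/(N + m(H(-23))) = 1/(-961259 + (-120 - 15/(-23))/(-148 - 15/(-23))) = 1/(-961259 + (-120 - 15*(-1/23))/(-148 - 15*(-1/23))) = 1/(-961259 + (-120 + 15/23)/(-148 + 15/23)) = 1/(-961259 - 2745/23/(-3389/23)) = 1/(-961259 - 23/3389*(-2745/23)) = 1/(-961259 + 2745/3389) = 1/(-3257704006/3389) = -3389/3257704006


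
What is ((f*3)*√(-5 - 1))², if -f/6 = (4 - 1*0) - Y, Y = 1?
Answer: -17496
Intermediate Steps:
f = -18 (f = -6*((4 - 1*0) - 1*1) = -6*((4 + 0) - 1) = -6*(4 - 1) = -6*3 = -18)
((f*3)*√(-5 - 1))² = ((-18*3)*√(-5 - 1))² = (-54*I*√6)² = -17496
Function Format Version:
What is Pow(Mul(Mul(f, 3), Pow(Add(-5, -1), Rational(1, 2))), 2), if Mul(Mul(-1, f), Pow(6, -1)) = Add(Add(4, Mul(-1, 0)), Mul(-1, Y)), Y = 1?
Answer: -17496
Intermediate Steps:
f = -18 (f = Mul(-6, Add(Add(4, Mul(-1, 0)), Mul(-1, 1))) = Mul(-6, Add(Add(4, 0), -1)) = Mul(-6, Add(4, -1)) = Mul(-6, 3) = -18)
Pow(Mul(Mul(f, 3), Pow(Add(-5, -1), Rational(1, 2))), 2) = Pow(Mul(Mul(-18, 3), Pow(Add(-5, -1), Rational(1, 2))), 2) = Pow(Mul(-54, Pow(-6, Rational(1, 2))), 2) = Pow(Mul(-54, Mul(I, Pow(6, Rational(1, 2)))), 2) = Pow(Mul(-54, I, Pow(6, Rational(1, 2))), 2) = -17496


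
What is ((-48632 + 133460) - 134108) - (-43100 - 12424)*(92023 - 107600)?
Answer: -864946628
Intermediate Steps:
((-48632 + 133460) - 134108) - (-43100 - 12424)*(92023 - 107600) = (84828 - 134108) - (-55524)*(-15577) = -49280 - 1*864897348 = -49280 - 864897348 = -864946628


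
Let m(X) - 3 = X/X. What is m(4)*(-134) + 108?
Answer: -428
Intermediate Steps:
m(X) = 4 (m(X) = 3 + X/X = 3 + 1 = 4)
m(4)*(-134) + 108 = 4*(-134) + 108 = -536 + 108 = -428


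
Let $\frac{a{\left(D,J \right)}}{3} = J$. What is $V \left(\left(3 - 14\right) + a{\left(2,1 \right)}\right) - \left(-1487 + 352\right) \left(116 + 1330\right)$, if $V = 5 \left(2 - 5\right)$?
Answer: $1641330$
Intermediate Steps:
$a{\left(D,J \right)} = 3 J$
$V = -15$ ($V = 5 \left(-3\right) = -15$)
$V \left(\left(3 - 14\right) + a{\left(2,1 \right)}\right) - \left(-1487 + 352\right) \left(116 + 1330\right) = - 15 \left(\left(3 - 14\right) + 3 \cdot 1\right) - \left(-1487 + 352\right) \left(116 + 1330\right) = - 15 \left(\left(3 - 14\right) + 3\right) - \left(-1135\right) 1446 = - 15 \left(-11 + 3\right) - -1641210 = \left(-15\right) \left(-8\right) + 1641210 = 120 + 1641210 = 1641330$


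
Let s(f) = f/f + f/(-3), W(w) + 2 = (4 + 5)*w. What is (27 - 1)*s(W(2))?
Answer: -338/3 ≈ -112.67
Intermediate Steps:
W(w) = -2 + 9*w (W(w) = -2 + (4 + 5)*w = -2 + 9*w)
s(f) = 1 - f/3 (s(f) = 1 + f*(-⅓) = 1 - f/3)
(27 - 1)*s(W(2)) = (27 - 1)*(1 - (-2 + 9*2)/3) = 26*(1 - (-2 + 18)/3) = 26*(1 - ⅓*16) = 26*(1 - 16/3) = 26*(-13/3) = -338/3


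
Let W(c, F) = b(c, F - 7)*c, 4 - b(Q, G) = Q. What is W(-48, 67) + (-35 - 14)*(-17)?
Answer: -1663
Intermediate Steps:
b(Q, G) = 4 - Q
W(c, F) = c*(4 - c) (W(c, F) = (4 - c)*c = c*(4 - c))
W(-48, 67) + (-35 - 14)*(-17) = -48*(4 - 1*(-48)) + (-35 - 14)*(-17) = -48*(4 + 48) - 49*(-17) = -48*52 + 833 = -2496 + 833 = -1663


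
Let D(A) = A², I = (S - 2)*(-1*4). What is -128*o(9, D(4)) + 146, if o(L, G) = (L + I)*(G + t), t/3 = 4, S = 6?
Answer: 25234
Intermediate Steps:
t = 12 (t = 3*4 = 12)
I = -16 (I = (6 - 2)*(-1*4) = 4*(-4) = -16)
o(L, G) = (-16 + L)*(12 + G) (o(L, G) = (L - 16)*(G + 12) = (-16 + L)*(12 + G))
-128*o(9, D(4)) + 146 = -128*(-192 - 16*4² + 12*9 + 4²*9) + 146 = -128*(-192 - 16*16 + 108 + 16*9) + 146 = -128*(-192 - 256 + 108 + 144) + 146 = -128*(-196) + 146 = 25088 + 146 = 25234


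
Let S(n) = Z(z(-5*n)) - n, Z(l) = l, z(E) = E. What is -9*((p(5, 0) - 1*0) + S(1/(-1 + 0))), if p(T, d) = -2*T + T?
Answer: -9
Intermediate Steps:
p(T, d) = -T
S(n) = -6*n (S(n) = -5*n - n = -6*n)
-9*((p(5, 0) - 1*0) + S(1/(-1 + 0))) = -9*((-1*5 - 1*0) - 6/(-1 + 0)) = -9*((-5 + 0) - 6/(-1)) = -9*(-5 - 6*(-1)) = -9*(-5 + 6) = -9*1 = -9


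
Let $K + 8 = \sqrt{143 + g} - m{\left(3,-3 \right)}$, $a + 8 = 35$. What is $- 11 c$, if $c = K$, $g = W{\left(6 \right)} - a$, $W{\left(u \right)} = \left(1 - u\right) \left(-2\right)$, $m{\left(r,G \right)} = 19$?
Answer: $297 - 33 \sqrt{14} \approx 173.53$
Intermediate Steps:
$a = 27$ ($a = -8 + 35 = 27$)
$W{\left(u \right)} = -2 + 2 u$
$g = -17$ ($g = \left(-2 + 2 \cdot 6\right) - 27 = \left(-2 + 12\right) - 27 = 10 - 27 = -17$)
$K = -27 + 3 \sqrt{14}$ ($K = -8 + \left(\sqrt{143 - 17} - 19\right) = -8 - \left(19 - \sqrt{126}\right) = -8 - \left(19 - 3 \sqrt{14}\right) = -27 + 3 \sqrt{14} \approx -15.775$)
$c = -27 + 3 \sqrt{14} \approx -15.775$
$- 11 c = - 11 \left(-27 + 3 \sqrt{14}\right) = 297 - 33 \sqrt{14}$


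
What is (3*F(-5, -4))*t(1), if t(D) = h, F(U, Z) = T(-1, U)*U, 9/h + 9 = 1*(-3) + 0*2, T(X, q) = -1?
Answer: -45/4 ≈ -11.250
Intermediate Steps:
h = -3/4 (h = 9/(-9 + (1*(-3) + 0*2)) = 9/(-9 + (-3 + 0)) = 9/(-9 - 3) = 9/(-12) = 9*(-1/12) = -3/4 ≈ -0.75000)
F(U, Z) = -U
t(D) = -3/4
(3*F(-5, -4))*t(1) = (3*(-1*(-5)))*(-3/4) = (3*5)*(-3/4) = 15*(-3/4) = -45/4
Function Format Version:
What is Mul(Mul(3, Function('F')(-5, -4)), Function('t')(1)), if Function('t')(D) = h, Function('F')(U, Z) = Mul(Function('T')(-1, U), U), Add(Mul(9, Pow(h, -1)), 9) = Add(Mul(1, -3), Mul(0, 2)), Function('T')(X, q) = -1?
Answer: Rational(-45, 4) ≈ -11.250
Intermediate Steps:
h = Rational(-3, 4) (h = Mul(9, Pow(Add(-9, Add(Mul(1, -3), Mul(0, 2))), -1)) = Mul(9, Pow(Add(-9, Add(-3, 0)), -1)) = Mul(9, Pow(Add(-9, -3), -1)) = Mul(9, Pow(-12, -1)) = Mul(9, Rational(-1, 12)) = Rational(-3, 4) ≈ -0.75000)
Function('F')(U, Z) = Mul(-1, U)
Function('t')(D) = Rational(-3, 4)
Mul(Mul(3, Function('F')(-5, -4)), Function('t')(1)) = Mul(Mul(3, Mul(-1, -5)), Rational(-3, 4)) = Mul(Mul(3, 5), Rational(-3, 4)) = Mul(15, Rational(-3, 4)) = Rational(-45, 4)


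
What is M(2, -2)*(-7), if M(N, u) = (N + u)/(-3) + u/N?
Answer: 7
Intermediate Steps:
M(N, u) = -N/3 - u/3 + u/N (M(N, u) = (N + u)*(-1/3) + u/N = (-N/3 - u/3) + u/N = -N/3 - u/3 + u/N)
M(2, -2)*(-7) = ((-2 - 1/3*2*(2 - 2))/2)*(-7) = ((-2 - 1/3*2*0)/2)*(-7) = ((-2 + 0)/2)*(-7) = ((1/2)*(-2))*(-7) = -1*(-7) = 7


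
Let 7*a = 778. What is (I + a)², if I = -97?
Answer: 9801/49 ≈ 200.02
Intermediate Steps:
a = 778/7 (a = (⅐)*778 = 778/7 ≈ 111.14)
(I + a)² = (-97 + 778/7)² = (99/7)² = 9801/49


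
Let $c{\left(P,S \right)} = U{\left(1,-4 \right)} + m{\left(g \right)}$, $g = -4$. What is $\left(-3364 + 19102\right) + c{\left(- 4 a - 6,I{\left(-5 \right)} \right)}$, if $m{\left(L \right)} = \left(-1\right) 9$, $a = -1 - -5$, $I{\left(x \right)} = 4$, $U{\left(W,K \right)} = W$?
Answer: $15730$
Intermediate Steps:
$a = 4$ ($a = -1 + 5 = 4$)
$m{\left(L \right)} = -9$
$c{\left(P,S \right)} = -8$ ($c{\left(P,S \right)} = 1 - 9 = -8$)
$\left(-3364 + 19102\right) + c{\left(- 4 a - 6,I{\left(-5 \right)} \right)} = \left(-3364 + 19102\right) - 8 = 15738 - 8 = 15730$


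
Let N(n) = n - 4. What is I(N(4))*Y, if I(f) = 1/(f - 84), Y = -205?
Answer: 205/84 ≈ 2.4405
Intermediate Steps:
N(n) = -4 + n
I(f) = 1/(-84 + f)
I(N(4))*Y = -205/(-84 + (-4 + 4)) = -205/(-84 + 0) = -205/(-84) = -1/84*(-205) = 205/84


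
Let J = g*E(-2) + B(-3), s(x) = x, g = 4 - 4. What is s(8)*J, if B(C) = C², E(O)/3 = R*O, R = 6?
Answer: 72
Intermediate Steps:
g = 0
E(O) = 18*O (E(O) = 3*(6*O) = 18*O)
J = 9 (J = 0*(18*(-2)) + (-3)² = 0*(-36) + 9 = 0 + 9 = 9)
s(8)*J = 8*9 = 72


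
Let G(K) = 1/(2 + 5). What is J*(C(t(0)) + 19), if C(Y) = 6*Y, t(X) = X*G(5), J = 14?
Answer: 266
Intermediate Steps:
G(K) = ⅐ (G(K) = 1/7 = ⅐)
t(X) = X/7 (t(X) = X*(⅐) = X/7)
J*(C(t(0)) + 19) = 14*(6*((⅐)*0) + 19) = 14*(6*0 + 19) = 14*(0 + 19) = 14*19 = 266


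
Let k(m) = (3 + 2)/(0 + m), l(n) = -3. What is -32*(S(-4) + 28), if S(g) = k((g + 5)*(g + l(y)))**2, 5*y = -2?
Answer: -44704/49 ≈ -912.33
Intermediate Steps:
y = -2/5 (y = (1/5)*(-2) = -2/5 ≈ -0.40000)
k(m) = 5/m
S(g) = 25/((-3 + g)**2*(5 + g)**2) (S(g) = (5/(((g + 5)*(g - 3))))**2 = (5/(((5 + g)*(-3 + g))))**2 = (5/(((-3 + g)*(5 + g))))**2 = (5*(1/((-3 + g)*(5 + g))))**2 = (5/((-3 + g)*(5 + g)))**2 = 25/((-3 + g)**2*(5 + g)**2))
-32*(S(-4) + 28) = -32*(25/(-15 + (-4)**2 + 2*(-4))**2 + 28) = -32*(25/(-15 + 16 - 8)**2 + 28) = -32*(25/(-7)**2 + 28) = -32*(25*(1/49) + 28) = -32*(25/49 + 28) = -32*1397/49 = -44704/49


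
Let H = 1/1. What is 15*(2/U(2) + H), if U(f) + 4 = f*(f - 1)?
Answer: 0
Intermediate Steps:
H = 1
U(f) = -4 + f*(-1 + f) (U(f) = -4 + f*(f - 1) = -4 + f*(-1 + f))
15*(2/U(2) + H) = 15*(2/(-4 + 2² - 1*2) + 1) = 15*(2/(-4 + 4 - 2) + 1) = 15*(2/(-2) + 1) = 15*(2*(-½) + 1) = 15*(-1 + 1) = 15*0 = 0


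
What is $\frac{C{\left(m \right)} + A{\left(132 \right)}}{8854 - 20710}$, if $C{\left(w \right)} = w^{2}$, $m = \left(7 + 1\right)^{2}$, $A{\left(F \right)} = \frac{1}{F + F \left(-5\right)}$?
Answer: $- \frac{2162687}{6259968} \approx -0.34548$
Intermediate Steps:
$A{\left(F \right)} = - \frac{1}{4 F}$ ($A{\left(F \right)} = \frac{1}{F - 5 F} = \frac{1}{\left(-4\right) F} = - \frac{1}{4 F}$)
$m = 64$ ($m = 8^{2} = 64$)
$\frac{C{\left(m \right)} + A{\left(132 \right)}}{8854 - 20710} = \frac{64^{2} - \frac{1}{4 \cdot 132}}{8854 - 20710} = \frac{4096 - \frac{1}{528}}{-11856} = \left(4096 - \frac{1}{528}\right) \left(- \frac{1}{11856}\right) = \frac{2162687}{528} \left(- \frac{1}{11856}\right) = - \frac{2162687}{6259968}$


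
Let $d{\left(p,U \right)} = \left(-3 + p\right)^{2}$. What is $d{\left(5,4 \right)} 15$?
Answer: $60$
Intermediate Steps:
$d{\left(5,4 \right)} 15 = \left(-3 + 5\right)^{2} \cdot 15 = 2^{2} \cdot 15 = 4 \cdot 15 = 60$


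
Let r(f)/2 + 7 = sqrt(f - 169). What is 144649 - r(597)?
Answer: 144663 - 4*sqrt(107) ≈ 1.4462e+5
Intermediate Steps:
r(f) = -14 + 2*sqrt(-169 + f) (r(f) = -14 + 2*sqrt(f - 169) = -14 + 2*sqrt(-169 + f))
144649 - r(597) = 144649 - (-14 + 2*sqrt(-169 + 597)) = 144649 - (-14 + 2*sqrt(428)) = 144649 - (-14 + 2*(2*sqrt(107))) = 144649 - (-14 + 4*sqrt(107)) = 144649 + (14 - 4*sqrt(107)) = 144663 - 4*sqrt(107)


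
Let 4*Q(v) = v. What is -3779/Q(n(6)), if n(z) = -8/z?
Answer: 11337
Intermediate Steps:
Q(v) = v/4
-3779/Q(n(6)) = -3779/((-8/6)/4) = -3779/((-8*1/6)/4) = -3779/((1/4)*(-4/3)) = -3779/(-1/3) = -3779*(-3) = 11337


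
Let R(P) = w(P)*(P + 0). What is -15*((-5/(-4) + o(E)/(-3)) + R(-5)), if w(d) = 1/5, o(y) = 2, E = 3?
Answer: 25/4 ≈ 6.2500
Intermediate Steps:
w(d) = ⅕
R(P) = P/5 (R(P) = (P + 0)/5 = P/5)
-15*((-5/(-4) + o(E)/(-3)) + R(-5)) = -15*((-5/(-4) + 2/(-3)) + (⅕)*(-5)) = -15*((-5*(-¼) + 2*(-⅓)) - 1) = -15*((5/4 - ⅔) - 1) = -15*(7/12 - 1) = -15*(-5/12) = 25/4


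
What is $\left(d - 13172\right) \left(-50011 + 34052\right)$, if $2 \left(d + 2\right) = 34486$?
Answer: $-64937171$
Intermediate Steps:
$d = 17241$ ($d = -2 + \frac{1}{2} \cdot 34486 = -2 + 17243 = 17241$)
$\left(d - 13172\right) \left(-50011 + 34052\right) = \left(17241 - 13172\right) \left(-50011 + 34052\right) = 4069 \left(-15959\right) = -64937171$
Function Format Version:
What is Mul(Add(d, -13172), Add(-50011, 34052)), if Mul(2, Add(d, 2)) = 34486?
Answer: -64937171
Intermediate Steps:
d = 17241 (d = Add(-2, Mul(Rational(1, 2), 34486)) = Add(-2, 17243) = 17241)
Mul(Add(d, -13172), Add(-50011, 34052)) = Mul(Add(17241, -13172), Add(-50011, 34052)) = Mul(4069, -15959) = -64937171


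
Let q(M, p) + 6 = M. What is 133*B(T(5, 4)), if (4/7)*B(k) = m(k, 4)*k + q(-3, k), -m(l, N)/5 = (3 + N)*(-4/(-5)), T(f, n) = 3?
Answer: -86583/4 ≈ -21646.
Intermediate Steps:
q(M, p) = -6 + M
m(l, N) = -12 - 4*N (m(l, N) = -5*(3 + N)*(-4/(-5)) = -5*(3 + N)*(-4*(-1/5)) = -5*(3 + N)*4/5 = -5*(12/5 + 4*N/5) = -12 - 4*N)
B(k) = -63/4 - 49*k (B(k) = 7*((-12 - 4*4)*k + (-6 - 3))/4 = 7*((-12 - 16)*k - 9)/4 = 7*(-28*k - 9)/4 = 7*(-9 - 28*k)/4 = -63/4 - 49*k)
133*B(T(5, 4)) = 133*(-63/4 - 49*3) = 133*(-63/4 - 147) = 133*(-651/4) = -86583/4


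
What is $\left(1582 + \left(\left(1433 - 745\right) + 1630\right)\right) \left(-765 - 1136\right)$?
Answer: $-7413900$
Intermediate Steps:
$\left(1582 + \left(\left(1433 - 745\right) + 1630\right)\right) \left(-765 - 1136\right) = \left(1582 + \left(688 + 1630\right)\right) \left(-1901\right) = \left(1582 + 2318\right) \left(-1901\right) = 3900 \left(-1901\right) = -7413900$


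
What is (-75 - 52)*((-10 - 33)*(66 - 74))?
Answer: -43688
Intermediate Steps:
(-75 - 52)*((-10 - 33)*(66 - 74)) = -(-5461)*(-8) = -127*344 = -43688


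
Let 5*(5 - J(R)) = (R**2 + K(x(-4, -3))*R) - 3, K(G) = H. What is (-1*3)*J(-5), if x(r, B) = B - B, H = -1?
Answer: 6/5 ≈ 1.2000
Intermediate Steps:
x(r, B) = 0
K(G) = -1
J(R) = 28/5 - R**2/5 + R/5 (J(R) = 5 - ((R**2 - R) - 3)/5 = 5 - (-3 + R**2 - R)/5 = 5 + (3/5 - R**2/5 + R/5) = 28/5 - R**2/5 + R/5)
(-1*3)*J(-5) = (-1*3)*(28/5 - 1/5*(-5)**2 + (1/5)*(-5)) = -3*(28/5 - 1/5*25 - 1) = -3*(28/5 - 5 - 1) = -3*(-2/5) = 6/5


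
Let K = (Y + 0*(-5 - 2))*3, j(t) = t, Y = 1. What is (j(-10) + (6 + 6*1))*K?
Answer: 6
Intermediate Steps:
K = 3 (K = (1 + 0*(-5 - 2))*3 = (1 + 0*(-7))*3 = (1 + 0)*3 = 1*3 = 3)
(j(-10) + (6 + 6*1))*K = (-10 + (6 + 6*1))*3 = (-10 + (6 + 6))*3 = (-10 + 12)*3 = 2*3 = 6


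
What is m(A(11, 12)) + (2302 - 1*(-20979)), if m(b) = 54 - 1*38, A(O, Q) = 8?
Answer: 23297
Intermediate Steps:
m(b) = 16 (m(b) = 54 - 38 = 16)
m(A(11, 12)) + (2302 - 1*(-20979)) = 16 + (2302 - 1*(-20979)) = 16 + (2302 + 20979) = 16 + 23281 = 23297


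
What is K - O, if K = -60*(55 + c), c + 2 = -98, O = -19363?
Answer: 22063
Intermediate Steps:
c = -100 (c = -2 - 98 = -100)
K = 2700 (K = -60*(55 - 100) = -60*(-45) = 2700)
K - O = 2700 - 1*(-19363) = 2700 + 19363 = 22063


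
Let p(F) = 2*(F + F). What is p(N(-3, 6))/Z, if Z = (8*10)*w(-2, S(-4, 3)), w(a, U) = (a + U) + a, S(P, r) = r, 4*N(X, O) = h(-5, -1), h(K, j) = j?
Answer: 1/80 ≈ 0.012500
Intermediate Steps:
N(X, O) = -1/4 (N(X, O) = (1/4)*(-1) = -1/4)
p(F) = 4*F (p(F) = 2*(2*F) = 4*F)
w(a, U) = U + 2*a (w(a, U) = (U + a) + a = U + 2*a)
Z = -80 (Z = (8*10)*(3 + 2*(-2)) = 80*(3 - 4) = 80*(-1) = -80)
p(N(-3, 6))/Z = (4*(-1/4))/(-80) = -1*(-1/80) = 1/80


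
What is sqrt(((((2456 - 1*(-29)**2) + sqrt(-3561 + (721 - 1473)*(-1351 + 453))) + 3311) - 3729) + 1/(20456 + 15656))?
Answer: sqrt(97561228705 + 81504784*sqrt(671735))/9028 ≈ 44.906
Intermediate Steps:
sqrt(((((2456 - 1*(-29)**2) + sqrt(-3561 + (721 - 1473)*(-1351 + 453))) + 3311) - 3729) + 1/(20456 + 15656)) = sqrt(((((2456 - 1*841) + sqrt(-3561 - 752*(-898))) + 3311) - 3729) + 1/36112) = sqrt(((((2456 - 841) + sqrt(-3561 + 675296)) + 3311) - 3729) + 1/36112) = sqrt((((1615 + sqrt(671735)) + 3311) - 3729) + 1/36112) = sqrt(((4926 + sqrt(671735)) - 3729) + 1/36112) = sqrt((1197 + sqrt(671735)) + 1/36112) = sqrt(43226065/36112 + sqrt(671735))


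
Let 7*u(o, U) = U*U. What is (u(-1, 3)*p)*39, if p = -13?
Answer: -4563/7 ≈ -651.86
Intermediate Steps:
u(o, U) = U**2/7 (u(o, U) = (U*U)/7 = U**2/7)
(u(-1, 3)*p)*39 = (((1/7)*3**2)*(-13))*39 = (((1/7)*9)*(-13))*39 = ((9/7)*(-13))*39 = -117/7*39 = -4563/7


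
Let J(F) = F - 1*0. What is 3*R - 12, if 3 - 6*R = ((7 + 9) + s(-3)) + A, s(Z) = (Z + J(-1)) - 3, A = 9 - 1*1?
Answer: -19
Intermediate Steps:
A = 8 (A = 9 - 1 = 8)
J(F) = F (J(F) = F + 0 = F)
s(Z) = -4 + Z (s(Z) = (Z - 1) - 3 = (-1 + Z) - 3 = -4 + Z)
R = -7/3 (R = ½ - (((7 + 9) + (-4 - 3)) + 8)/6 = ½ - ((16 - 7) + 8)/6 = ½ - (9 + 8)/6 = ½ - ⅙*17 = ½ - 17/6 = -7/3 ≈ -2.3333)
3*R - 12 = 3*(-7/3) - 12 = -7 - 12 = -19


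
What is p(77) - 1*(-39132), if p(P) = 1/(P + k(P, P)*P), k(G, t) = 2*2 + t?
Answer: 247079449/6314 ≈ 39132.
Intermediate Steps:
k(G, t) = 4 + t
p(P) = 1/(P + P*(4 + P)) (p(P) = 1/(P + (4 + P)*P) = 1/(P + P*(4 + P)))
p(77) - 1*(-39132) = 1/(77*(5 + 77)) - 1*(-39132) = (1/77)/82 + 39132 = (1/77)*(1/82) + 39132 = 1/6314 + 39132 = 247079449/6314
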